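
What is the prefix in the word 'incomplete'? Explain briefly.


The word 'incomplete' = 'in' (prefix) + 'complete' (root). The prefix is 'in'.

in


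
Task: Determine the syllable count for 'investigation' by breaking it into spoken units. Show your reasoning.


Break 'investigation' into syllables: in-ves-ti-ga-tion -> in | ves | ti | ga | tion = 5 syllables

5 syllables


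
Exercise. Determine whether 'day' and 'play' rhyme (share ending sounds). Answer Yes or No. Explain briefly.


Rime (stressed vowel + following sounds) of 'day': -ay = /eɪ/
Rime of 'play': -ay = /eɪ/
/eɪ/ and /eɪ/ are the same ending sound, so the words rhyme.

Yes


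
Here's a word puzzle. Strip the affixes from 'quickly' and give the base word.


Remove suffix '-ly' from 'quickly' to get root 'quick'.

quick


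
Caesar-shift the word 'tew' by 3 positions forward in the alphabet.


Shift each letter by 3: t -> w, e -> h, w -> z. Result: 'whz'.

whz


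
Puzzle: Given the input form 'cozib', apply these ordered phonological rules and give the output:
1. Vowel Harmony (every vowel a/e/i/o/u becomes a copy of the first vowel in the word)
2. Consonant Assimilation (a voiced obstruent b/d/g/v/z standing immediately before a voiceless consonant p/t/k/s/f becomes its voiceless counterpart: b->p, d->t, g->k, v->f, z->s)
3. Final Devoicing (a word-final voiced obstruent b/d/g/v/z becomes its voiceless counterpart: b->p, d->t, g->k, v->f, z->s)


Starting form: 'cozib'
Rule 1: Vowel Harmony: all vowels become 'o' (matching first vowel). 'cozib' -> 'cozob'
Rule 2: Consonant Assimilation: no voiced obstruent (b/d/g/v/z) stands immediately before a voiceless consonant (p/t/k/s/f). No change.
Rule 3: Final Devoicing: word-final voiced obstruent 'b' becomes voiceless 'p'. 'cozob' -> 'cozop'
Final form: 'cozop'

cozop


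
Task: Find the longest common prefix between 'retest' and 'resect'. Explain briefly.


Compare from the start: 2 characters match: 're'. Mismatch at position 3: 't' vs 's'.

re


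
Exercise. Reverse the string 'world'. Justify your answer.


Reverse 'world' character by character: 'dlrow'.

dlrow


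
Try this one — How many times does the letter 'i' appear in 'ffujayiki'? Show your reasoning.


Letter 'i' in 'ffujayiki': found at position(s) 7, 9 = 2 occurrence(s).

2


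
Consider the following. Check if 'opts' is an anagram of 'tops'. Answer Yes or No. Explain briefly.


Sorted letters of 'opts': 'opst'
Sorted letters of 'tops': 'opst'
They match.

Yes


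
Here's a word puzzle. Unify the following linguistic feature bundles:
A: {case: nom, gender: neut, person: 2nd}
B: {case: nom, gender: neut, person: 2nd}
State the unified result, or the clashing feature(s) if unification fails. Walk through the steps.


Compare features:
case: A=nom vs B=nom -> unified: nom
gender: A=neut vs B=neut -> unified: neut
person: A=2nd vs B=2nd -> unified: 2nd
No clashes found.

Unified: {case: nom, gender: neut, person: 2nd}


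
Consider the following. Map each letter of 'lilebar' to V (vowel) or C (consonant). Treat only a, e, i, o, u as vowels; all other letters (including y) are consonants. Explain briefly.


Letter mapping: l = C, i = V, l = C, e = V, b = C, a = V, r = C.

CVCVCVC


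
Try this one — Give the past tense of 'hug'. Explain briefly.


Apply rule: Double final consonant and add -ed. 'hug' becomes 'hugged'.

hugged


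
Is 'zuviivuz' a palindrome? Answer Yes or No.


Forward: 'zuviivuz'
Reversed: 'zuviivuz'
They are identical.

Yes


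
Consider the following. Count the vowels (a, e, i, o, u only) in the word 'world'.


Vowels in 'world': o = 1 vowels.

1


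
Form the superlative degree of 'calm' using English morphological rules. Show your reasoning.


Apply superlative formation (add -est): 'calm' -> 'calmest'.

calmest


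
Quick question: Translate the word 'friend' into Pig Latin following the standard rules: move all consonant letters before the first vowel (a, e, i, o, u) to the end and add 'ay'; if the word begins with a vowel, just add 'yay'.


'friend': move consonant cluster 'fr' to end and add 'ay': 'iendfray'.

iendfray


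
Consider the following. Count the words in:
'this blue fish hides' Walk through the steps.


Split into words: this | blue | fish | hides = 4 words.

4


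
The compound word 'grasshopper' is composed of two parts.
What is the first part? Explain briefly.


Split 'grasshopper' into 'grass' + 'hopper'. The first part is 'grass'.

grass


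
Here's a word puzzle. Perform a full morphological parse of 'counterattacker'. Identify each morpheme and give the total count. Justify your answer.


Step 1: Identify prefix: 'counter' (meaning: against)
Step 2: Identify root: 'attack'
Step 3: Identify suffix(es): 'er'
Decomposition: counter- (prefix: against) + attack (root) + -er (suffix: one who)
Total morphemes: 3

3 morphemes (counter- (prefix: against) + attack (root) + -er (suffix: one who))


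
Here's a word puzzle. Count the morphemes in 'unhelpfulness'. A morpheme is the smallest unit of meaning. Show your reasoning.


Decomposition: un- (prefix) + help (root) + -ful (suffix) + -ness (suffix) = 4 morpheme(s)

4 morphemes


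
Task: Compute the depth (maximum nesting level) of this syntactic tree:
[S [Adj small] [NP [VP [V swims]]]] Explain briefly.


Count bracket nesting levels:
'[' at pos 0: depth = 1
'[' at pos 3: depth = 2
'[' at pos 15: depth = 2
'[' at pos 19: depth = 3
'[' at pos 23: depth = 4
Maximum depth reached: 4

4


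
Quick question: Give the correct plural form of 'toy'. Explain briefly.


Apply rule: Add -s. 'toy' becomes 'toys'.

toys


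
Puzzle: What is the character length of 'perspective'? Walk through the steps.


Spell out 'perspective' and number each letter: p(1), e(2), r(3), s(4), p(5), e(6), c(7), t(8), i(9), v(10), e(11). Total: 11 letters.

11


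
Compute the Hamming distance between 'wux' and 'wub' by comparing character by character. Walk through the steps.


Alignment:
Position 1: 'w' vs 'w' = match
Position 2: 'u' vs 'u' = match
Position 3: 'x' vs 'b' = DIFFER
Total differences: 1

1


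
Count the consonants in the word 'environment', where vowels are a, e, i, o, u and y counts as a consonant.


Consonants in 'environment': n, v, r, n, m, n, t = 7 consonants.

7


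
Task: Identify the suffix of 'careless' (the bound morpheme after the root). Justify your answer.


The word 'careless' = 'care' (root) + '-less' (suffix). The suffix is '-less'.

less


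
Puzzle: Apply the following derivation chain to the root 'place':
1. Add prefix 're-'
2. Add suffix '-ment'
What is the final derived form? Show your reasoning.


Step 1: Add prefix 're-' to 'place' = 'replace'
Step 2: Add suffix '-ment' to 'replace' = 'replacement'

replacement


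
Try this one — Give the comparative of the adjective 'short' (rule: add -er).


Apply comparative formation (add -er): 'short' -> 'shorter'.

shorter


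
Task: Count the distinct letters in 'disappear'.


Unique letters in 'disappear': {a, d, e, i, p, r, s} = 7 distinct letters.

7


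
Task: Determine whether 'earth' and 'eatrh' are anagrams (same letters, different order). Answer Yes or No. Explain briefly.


Sorted letters of 'earth': 'aehrt'
Sorted letters of 'eatrh': 'aehrt'
They match.

Yes


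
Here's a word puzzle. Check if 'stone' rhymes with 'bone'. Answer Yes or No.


Rime (stressed vowel + following sounds) of 'stone': -one = /oʊn/
Rime of 'bone': -one = /oʊn/
/oʊn/ and /oʊn/ are the same ending sound, so the words rhyme.

Yes


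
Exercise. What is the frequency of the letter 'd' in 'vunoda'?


Letter 'd' in 'vunoda': found at position(s) 5 = 1 occurrence(s).

1


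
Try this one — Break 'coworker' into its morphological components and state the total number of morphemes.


Step 1: Identify prefix: 'co' (meaning: together)
Step 2: Identify root: 'work'
Step 3: Identify suffix(es): 'er'
Decomposition: co- (prefix: together) + work (root) + -er (suffix: one who)
Total morphemes: 3

3 morphemes (co- (prefix: together) + work (root) + -er (suffix: one who))


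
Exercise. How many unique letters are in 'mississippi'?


Unique letters in 'mississippi': {i, m, p, s} = 4 distinct letters.

4


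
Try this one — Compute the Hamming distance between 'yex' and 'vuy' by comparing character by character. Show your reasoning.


Alignment:
Position 1: 'y' vs 'v' = DIFFER
Position 2: 'e' vs 'u' = DIFFER
Position 3: 'x' vs 'y' = DIFFER
Total differences: 3

3


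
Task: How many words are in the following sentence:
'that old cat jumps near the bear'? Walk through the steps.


Split into words: that | old | cat | jumps | near | the | bear = 7 words.

7


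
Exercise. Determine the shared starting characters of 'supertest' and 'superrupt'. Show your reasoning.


Compare from the start: 5 characters match: 'super'. Mismatch at position 6: 't' vs 'r'.

super


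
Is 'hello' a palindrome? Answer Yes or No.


Forward: 'hello'
Reversed: 'olleh'
They differ.

No


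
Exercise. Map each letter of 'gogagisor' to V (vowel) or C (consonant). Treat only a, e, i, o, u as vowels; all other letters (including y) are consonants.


Letter mapping: g = C, o = V, g = C, a = V, g = C, i = V, s = C, o = V, r = C.

CVCVCVCVC


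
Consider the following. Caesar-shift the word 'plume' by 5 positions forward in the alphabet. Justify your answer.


Shift each letter by 5: p -> u, l -> q, u -> z, m -> r, e -> j. Result: 'uqzrj'.

uqzrj


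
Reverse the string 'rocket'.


Reverse 'rocket' character by character: 'tekcor'.

tekcor


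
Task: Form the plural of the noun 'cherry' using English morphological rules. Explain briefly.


Apply rule: Change -y to -ies (consonant + y). 'cherry' becomes 'cherries'.

cherries


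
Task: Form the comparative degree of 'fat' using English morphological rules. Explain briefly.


Apply comparative formation (double final consonant, add -er): 'fat' -> 'fatter'.

fatter


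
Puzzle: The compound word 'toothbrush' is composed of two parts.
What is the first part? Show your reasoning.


Split 'toothbrush' into 'tooth' + 'brush'. The first part is 'tooth'.

tooth


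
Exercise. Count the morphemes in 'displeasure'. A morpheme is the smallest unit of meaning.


Decomposition: dis- (prefix) + please (root) + -ure (suffix) = 3 morpheme(s)

3 morphemes


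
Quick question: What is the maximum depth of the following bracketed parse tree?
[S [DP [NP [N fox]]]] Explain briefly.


Count bracket nesting levels:
'[' at pos 0: depth = 1
'[' at pos 3: depth = 2
'[' at pos 7: depth = 3
'[' at pos 11: depth = 4
Maximum depth reached: 4

4


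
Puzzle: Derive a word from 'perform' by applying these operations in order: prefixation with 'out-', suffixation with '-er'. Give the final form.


Step 1: Add prefix 'out-' to 'perform' = 'outperform'
Step 2: Add suffix '-er' to 'outperform' = 'outperformer'

outperformer


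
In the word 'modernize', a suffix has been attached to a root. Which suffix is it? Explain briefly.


The word 'modernize' = 'modern' (root) + '-ize' (suffix). The suffix is '-ize'.

ize


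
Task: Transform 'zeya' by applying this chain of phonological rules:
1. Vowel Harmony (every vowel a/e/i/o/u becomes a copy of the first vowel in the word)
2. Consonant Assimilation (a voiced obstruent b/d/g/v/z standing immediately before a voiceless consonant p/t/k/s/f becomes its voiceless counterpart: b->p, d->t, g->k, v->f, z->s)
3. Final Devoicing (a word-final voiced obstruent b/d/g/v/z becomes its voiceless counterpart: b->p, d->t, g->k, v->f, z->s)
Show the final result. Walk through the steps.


Starting form: 'zeya'
Rule 1: Vowel Harmony: all vowels become 'e' (matching first vowel). 'zeya' -> 'zeye'
Rule 2: Consonant Assimilation: no voiced obstruent (b/d/g/v/z) stands immediately before a voiceless consonant (p/t/k/s/f). No change.
Rule 3: Final Devoicing: the word ends in the vowel 'e', not a consonant. No change.
Final form: 'zeye'

zeye


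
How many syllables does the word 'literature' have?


Break 'literature' into syllables: lit-er-a-ture -> lit | er | a | ture = 4 syllables

4 syllables


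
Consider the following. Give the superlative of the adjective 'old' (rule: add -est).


Apply superlative formation (add -est): 'old' -> 'oldest'.

oldest


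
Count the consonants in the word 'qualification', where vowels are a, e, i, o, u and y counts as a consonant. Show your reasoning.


Consonants in 'qualification': q, l, f, c, t, n = 6 consonants.

6


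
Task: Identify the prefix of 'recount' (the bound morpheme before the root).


The word 'recount' = 're' (prefix) + 'count' (root). The prefix is 're'.

re


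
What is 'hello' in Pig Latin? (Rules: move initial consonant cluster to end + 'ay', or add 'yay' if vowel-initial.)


'hello': move consonant cluster 'h' to end and add 'ay': 'ellohay'.

ellohay


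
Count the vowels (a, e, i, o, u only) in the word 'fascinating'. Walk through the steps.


Vowels in 'fascinating': a, i, a, i = 4 vowels.

4


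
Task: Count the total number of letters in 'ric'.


Spell out 'ric' and number each letter: r(1), i(2), c(3). Total: 3 letters.

3


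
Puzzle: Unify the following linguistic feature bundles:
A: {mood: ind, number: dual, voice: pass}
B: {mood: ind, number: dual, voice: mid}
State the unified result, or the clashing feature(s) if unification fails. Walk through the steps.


Compare features:
mood: A=ind vs B=ind -> unified: ind
number: A=dual vs B=dual -> unified: dual
voice: A=pass vs B=mid -> CLASH
Clash detected on feature 'voice' (pass vs mid); unification fails.

CLASH on 'voice' (pass vs mid)


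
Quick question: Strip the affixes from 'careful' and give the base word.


Remove suffix '-ful' from 'careful' to get root 'care'.

care


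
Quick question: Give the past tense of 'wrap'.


Apply rule: Double final consonant and add -ed. 'wrap' becomes 'wrapped'.

wrapped


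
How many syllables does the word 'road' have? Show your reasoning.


Break 'road' into syllables: road -> road = 1 syllable

1 syllable


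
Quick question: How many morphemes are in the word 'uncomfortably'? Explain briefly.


Decomposition: un- (prefix) + comfort (root) + -able (suffix) + -ly (suffix) = 4 morpheme(s)

4 morphemes


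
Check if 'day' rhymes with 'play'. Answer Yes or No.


Rime (stressed vowel + following sounds) of 'day': -ay = /eɪ/
Rime of 'play': -ay = /eɪ/
/eɪ/ and /eɪ/ are the same ending sound, so the words rhyme.

Yes


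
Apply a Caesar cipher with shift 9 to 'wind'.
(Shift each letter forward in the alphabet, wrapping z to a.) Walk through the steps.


Shift each letter by 9: w -> f, i -> r, n -> w, d -> m. Result: 'frwm'.

frwm


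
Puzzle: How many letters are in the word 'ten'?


Spell out 'ten' and number each letter: t(1), e(2), n(3). Total: 3 letters.

3


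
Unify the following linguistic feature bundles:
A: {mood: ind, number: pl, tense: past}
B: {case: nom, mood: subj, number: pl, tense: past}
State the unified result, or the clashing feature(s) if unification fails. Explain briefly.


Compare features:
case: A=_ vs B=nom -> unified: nom
mood: A=ind vs B=subj -> CLASH
number: A=pl vs B=pl -> unified: pl
tense: A=past vs B=past -> unified: past
Clash detected on feature 'mood' (ind vs subj); unification fails.

CLASH on 'mood' (ind vs subj)


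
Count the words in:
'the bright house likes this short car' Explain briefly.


Split into words: the | bright | house | likes | this | short | car = 7 words.

7


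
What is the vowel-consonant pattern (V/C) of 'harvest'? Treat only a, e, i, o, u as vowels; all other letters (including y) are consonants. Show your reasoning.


Letter mapping: h = C, a = V, r = C, v = C, e = V, s = C, t = C.

CVCCVCC


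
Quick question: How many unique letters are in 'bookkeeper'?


Unique letters in 'bookkeeper': {b, e, k, o, p, r} = 6 distinct letters.

6


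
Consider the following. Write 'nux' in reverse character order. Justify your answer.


Reverse 'nux' character by character: 'xun'.

xun


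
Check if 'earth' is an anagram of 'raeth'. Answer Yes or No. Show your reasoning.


Sorted letters of 'earth': 'aehrt'
Sorted letters of 'raeth': 'aehrt'
They match.

Yes


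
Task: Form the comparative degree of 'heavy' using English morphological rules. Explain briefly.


Apply comparative formation (consonant + y: change y to i, add -er): 'heavy' -> 'heavier'.

heavier


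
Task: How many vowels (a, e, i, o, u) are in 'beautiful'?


Vowels in 'beautiful': e, a, u, i, u = 5 vowels.

5


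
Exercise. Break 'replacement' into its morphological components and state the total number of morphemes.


Step 1: Identify prefix: 're' (meaning: again)
Step 2: Identify root: 'place'
Step 3: Identify suffix(es): 'ment'
Decomposition: re- (prefix: again) + place (root) + -ment (suffix: action/result)
Total morphemes: 3

3 morphemes (re- (prefix: again) + place (root) + -ment (suffix: action/result))


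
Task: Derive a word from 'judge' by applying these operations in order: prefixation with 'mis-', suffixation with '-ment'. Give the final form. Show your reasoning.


Step 1: Add prefix 'mis-' to 'judge' = 'misjudge'
Step 2: Add suffix '-ment' to 'misjudge' = 'misjudgment'

misjudgment


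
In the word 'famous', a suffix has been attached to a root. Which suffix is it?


The word 'famous' = 'fame' (root) + '-ous' (suffix). The suffix is '-ous'.

ous


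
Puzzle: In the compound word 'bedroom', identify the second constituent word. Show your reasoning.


Split 'bedroom' into 'bed' + 'room'. The second part is 'room'.

room


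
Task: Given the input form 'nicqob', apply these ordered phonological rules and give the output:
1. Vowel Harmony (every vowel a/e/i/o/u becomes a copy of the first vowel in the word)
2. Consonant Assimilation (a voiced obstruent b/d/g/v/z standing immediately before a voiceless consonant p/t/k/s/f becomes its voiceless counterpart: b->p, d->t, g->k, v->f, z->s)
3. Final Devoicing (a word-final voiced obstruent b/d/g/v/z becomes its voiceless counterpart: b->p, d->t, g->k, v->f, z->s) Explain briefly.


Starting form: 'nicqob'
Rule 1: Vowel Harmony: all vowels become 'i' (matching first vowel). 'nicqob' -> 'nicqib'
Rule 2: Consonant Assimilation: no voiced obstruent (b/d/g/v/z) stands immediately before a voiceless consonant (p/t/k/s/f). No change.
Rule 3: Final Devoicing: word-final voiced obstruent 'b' becomes voiceless 'p'. 'nicqib' -> 'nicqip'
Final form: 'nicqip'

nicqip


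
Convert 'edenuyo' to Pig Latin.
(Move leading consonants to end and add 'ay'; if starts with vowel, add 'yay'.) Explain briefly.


'edenuyo' starts with a vowel, so add 'yay': 'edenuyoyay'.

edenuyoyay


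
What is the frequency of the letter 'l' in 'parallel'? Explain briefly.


Letter 'l' in 'parallel': found at position(s) 5, 6, 8 = 3 occurrence(s).

3


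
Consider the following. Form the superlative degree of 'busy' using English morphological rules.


Apply superlative formation (consonant + y: change y to i, add -est): 'busy' -> 'busiest'.

busiest


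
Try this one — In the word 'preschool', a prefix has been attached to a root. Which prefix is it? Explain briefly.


The word 'preschool' = 'pre' (prefix) + 'school' (root). The prefix is 'pre'.

pre


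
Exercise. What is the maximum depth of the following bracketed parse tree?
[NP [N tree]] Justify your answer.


Count bracket nesting levels:
'[' at pos 0: depth = 1
'[' at pos 4: depth = 2
Maximum depth reached: 2

2


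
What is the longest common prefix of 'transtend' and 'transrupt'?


Compare from the start: 5 characters match: 'trans'. Mismatch at position 6: 't' vs 'r'.

trans


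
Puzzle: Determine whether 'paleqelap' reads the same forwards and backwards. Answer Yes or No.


Forward: 'paleqelap'
Reversed: 'paleqelap'
They are identical.

Yes


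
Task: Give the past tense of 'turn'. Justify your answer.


Apply rule: Add -ed. 'turn' becomes 'turned'.

turned


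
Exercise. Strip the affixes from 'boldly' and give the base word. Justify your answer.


Remove suffix '-ly' from 'boldly' to get root 'bold'.

bold


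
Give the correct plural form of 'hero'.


Apply rule: Add -es (consonant + o). 'hero' becomes 'heroes'.

heroes


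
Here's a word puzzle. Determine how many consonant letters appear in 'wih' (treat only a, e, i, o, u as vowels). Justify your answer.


Consonants in 'wih': w, h = 2 consonants.

2


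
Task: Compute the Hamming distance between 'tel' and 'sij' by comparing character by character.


Alignment:
Position 1: 't' vs 's' = DIFFER
Position 2: 'e' vs 'i' = DIFFER
Position 3: 'l' vs 'j' = DIFFER
Total differences: 3

3


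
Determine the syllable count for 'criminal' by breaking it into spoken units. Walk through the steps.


Break 'criminal' into syllables: crim-i-nal -> crim | i | nal = 3 syllables

3 syllables


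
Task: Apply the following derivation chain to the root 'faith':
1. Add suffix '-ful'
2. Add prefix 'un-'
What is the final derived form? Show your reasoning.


Step 1: Add suffix '-ful' to 'faith' = 'faithful'
Step 2: Add prefix 'un-' to 'faithful' = 'unfaithful'

unfaithful


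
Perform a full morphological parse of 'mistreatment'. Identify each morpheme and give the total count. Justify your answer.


Step 1: Identify prefix: 'mis' (meaning: wrongly)
Step 2: Identify root: 'treat'
Step 3: Identify suffix(es): 'ment'
Decomposition: mis- (prefix: wrongly) + treat (root) + -ment (suffix: action/result)
Total morphemes: 3

3 morphemes (mis- (prefix: wrongly) + treat (root) + -ment (suffix: action/result))


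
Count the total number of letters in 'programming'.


Spell out 'programming' and number each letter: p(1), r(2), o(3), g(4), r(5), a(6), m(7), m(8), i(9), n(10), g(11). Total: 11 letters.

11


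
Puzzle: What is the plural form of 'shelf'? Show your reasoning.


Apply rule: Change -f to -ves. 'shelf' becomes 'shelves'.

shelves


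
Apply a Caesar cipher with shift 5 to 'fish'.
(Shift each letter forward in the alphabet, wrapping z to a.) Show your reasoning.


Shift each letter by 5: f -> k, i -> n, s -> x, h -> m. Result: 'knxm'.

knxm


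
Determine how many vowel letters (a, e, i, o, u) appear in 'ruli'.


Vowels in 'ruli': u, i = 2 vowels.

2


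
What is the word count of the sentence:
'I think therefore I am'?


Split into words: I | think | therefore | I | am = 5 words.

5


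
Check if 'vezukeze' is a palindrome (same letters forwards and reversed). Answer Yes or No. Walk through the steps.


Forward: 'vezukeze'
Reversed: 'ezekuzev'
They differ.

No


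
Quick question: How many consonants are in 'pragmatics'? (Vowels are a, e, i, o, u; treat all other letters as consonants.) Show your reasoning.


Consonants in 'pragmatics': p, r, g, m, t, c, s = 7 consonants.

7


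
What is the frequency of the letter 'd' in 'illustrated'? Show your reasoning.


Letter 'd' in 'illustrated': found at position(s) 11 = 1 occurrence(s).

1


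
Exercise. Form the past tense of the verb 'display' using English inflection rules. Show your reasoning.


Apply rule: Add -ed. 'display' becomes 'displayed'.

displayed


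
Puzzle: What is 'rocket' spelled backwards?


Reverse 'rocket' character by character: 'tekcor'.

tekcor


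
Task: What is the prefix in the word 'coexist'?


The word 'coexist' = 'co' (prefix) + 'exist' (root). The prefix is 'co'.

co


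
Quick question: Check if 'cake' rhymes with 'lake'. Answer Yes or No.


Rime (stressed vowel + following sounds) of 'cake': -ake = /eɪk/
Rime of 'lake': -ake = /eɪk/
/eɪk/ and /eɪk/ are the same ending sound, so the words rhyme.

Yes


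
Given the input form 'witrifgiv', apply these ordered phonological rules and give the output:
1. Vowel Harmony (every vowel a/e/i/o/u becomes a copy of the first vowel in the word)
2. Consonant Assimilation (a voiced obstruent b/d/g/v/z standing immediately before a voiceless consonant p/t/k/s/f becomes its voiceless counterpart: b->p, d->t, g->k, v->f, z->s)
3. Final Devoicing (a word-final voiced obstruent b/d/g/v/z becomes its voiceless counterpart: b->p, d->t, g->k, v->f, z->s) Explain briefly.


Starting form: 'witrifgiv'
Rule 1: Vowel Harmony: all vowels already match. No change.
Rule 2: Consonant Assimilation: no voiced obstruent (b/d/g/v/z) stands immediately before a voiceless consonant (p/t/k/s/f). No change.
Rule 3: Final Devoicing: word-final voiced obstruent 'v' becomes voiceless 'f'. 'witrifgiv' -> 'witrifgif'
Final form: 'witrifgif'

witrifgif


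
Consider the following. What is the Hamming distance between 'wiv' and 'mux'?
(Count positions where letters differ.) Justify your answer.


Alignment:
Position 1: 'w' vs 'm' = DIFFER
Position 2: 'i' vs 'u' = DIFFER
Position 3: 'v' vs 'x' = DIFFER
Total differences: 3

3


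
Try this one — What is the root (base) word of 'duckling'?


Remove suffix '-ling' from 'duckling' to get root 'duck'.

duck


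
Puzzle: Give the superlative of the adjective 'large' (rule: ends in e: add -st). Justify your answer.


Apply superlative formation (ends in e: add -st): 'large' -> 'largest'.

largest


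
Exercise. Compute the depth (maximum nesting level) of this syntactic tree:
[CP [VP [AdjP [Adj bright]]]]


Count bracket nesting levels:
'[' at pos 0: depth = 1
'[' at pos 4: depth = 2
'[' at pos 8: depth = 3
'[' at pos 14: depth = 4
Maximum depth reached: 4

4


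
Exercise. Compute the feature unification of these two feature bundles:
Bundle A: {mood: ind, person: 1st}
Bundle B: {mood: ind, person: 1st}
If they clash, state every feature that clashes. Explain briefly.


Compare features:
mood: A=ind vs B=ind -> unified: ind
person: A=1st vs B=1st -> unified: 1st
No clashes found.

Unified: {mood: ind, person: 1st}


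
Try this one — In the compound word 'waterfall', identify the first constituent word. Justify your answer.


Split 'waterfall' into 'water' + 'fall'. The first part is 'water'.

water


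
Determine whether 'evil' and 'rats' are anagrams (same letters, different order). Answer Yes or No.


Sorted letters of 'evil': 'eilv'
Sorted letters of 'rats': 'arst'
They do not match.

No


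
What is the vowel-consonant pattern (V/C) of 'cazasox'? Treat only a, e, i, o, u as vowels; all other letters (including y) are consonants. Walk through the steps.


Letter mapping: c = C, a = V, z = C, a = V, s = C, o = V, x = C.

CVCVCVC


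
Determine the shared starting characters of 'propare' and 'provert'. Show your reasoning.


Compare from the start: 3 characters match: 'pro'. Mismatch at position 4: 'p' vs 'v'.

pro


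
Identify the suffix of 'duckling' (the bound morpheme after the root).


The word 'duckling' = 'duck' (root) + '-ling' (suffix). The suffix is '-ling'.

ling


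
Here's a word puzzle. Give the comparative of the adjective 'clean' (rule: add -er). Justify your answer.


Apply comparative formation (add -er): 'clean' -> 'cleaner'.

cleaner


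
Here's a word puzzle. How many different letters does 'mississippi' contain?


Unique letters in 'mississippi': {i, m, p, s} = 4 distinct letters.

4


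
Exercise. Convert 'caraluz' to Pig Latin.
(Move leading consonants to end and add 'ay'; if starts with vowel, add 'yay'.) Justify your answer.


'caraluz': move consonant cluster 'c' to end and add 'ay': 'araluzcay'.

araluzcay


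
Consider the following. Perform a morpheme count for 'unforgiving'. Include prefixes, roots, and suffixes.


Decomposition: un- (prefix) + forgive (root) + -ing (suffix) = 3 morpheme(s)

3 morphemes


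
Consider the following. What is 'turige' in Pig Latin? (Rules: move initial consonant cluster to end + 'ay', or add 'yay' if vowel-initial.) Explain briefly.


'turige': move consonant cluster 't' to end and add 'ay': 'urigetay'.

urigetay


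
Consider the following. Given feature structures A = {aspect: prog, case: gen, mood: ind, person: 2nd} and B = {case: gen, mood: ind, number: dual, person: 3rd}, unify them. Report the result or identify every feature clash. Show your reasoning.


Compare features:
aspect: A=prog vs B=_ -> unified: prog
case: A=gen vs B=gen -> unified: gen
mood: A=ind vs B=ind -> unified: ind
number: A=_ vs B=dual -> unified: dual
person: A=2nd vs B=3rd -> CLASH
Clash detected on feature 'person' (2nd vs 3rd); unification fails.

CLASH on 'person' (2nd vs 3rd)


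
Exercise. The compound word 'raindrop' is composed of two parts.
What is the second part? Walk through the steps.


Split 'raindrop' into 'rain' + 'drop'. The second part is 'drop'.

drop


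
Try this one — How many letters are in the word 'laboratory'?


Spell out 'laboratory' and number each letter: l(1), a(2), b(3), o(4), r(5), a(6), t(7), o(8), r(9), y(10). Total: 10 letters.

10


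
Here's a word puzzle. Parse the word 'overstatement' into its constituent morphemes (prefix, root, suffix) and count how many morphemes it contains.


Step 1: Identify prefix: 'over' (meaning: excessively)
Step 2: Identify root: 'state'
Step 3: Identify suffix(es): 'ment'
Decomposition: over- (prefix: excessively) + state (root) + -ment (suffix: action/result)
Total morphemes: 3

3 morphemes (over- (prefix: excessively) + state (root) + -ment (suffix: action/result))


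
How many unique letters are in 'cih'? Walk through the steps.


Unique letters in 'cih': {c, h, i} = 3 distinct letters.

3


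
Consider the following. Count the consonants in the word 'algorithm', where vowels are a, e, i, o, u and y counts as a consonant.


Consonants in 'algorithm': l, g, r, t, h, m = 6 consonants.

6


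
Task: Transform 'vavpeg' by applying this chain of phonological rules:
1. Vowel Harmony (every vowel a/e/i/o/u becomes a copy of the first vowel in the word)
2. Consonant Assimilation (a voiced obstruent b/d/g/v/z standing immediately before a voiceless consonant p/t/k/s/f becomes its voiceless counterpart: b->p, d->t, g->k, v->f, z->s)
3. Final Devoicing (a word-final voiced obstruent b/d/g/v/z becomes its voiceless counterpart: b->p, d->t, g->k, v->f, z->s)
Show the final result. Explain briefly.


Starting form: 'vavpeg'
Rule 1: Vowel Harmony: all vowels become 'a' (matching first vowel). 'vavpeg' -> 'vavpag'
Rule 2: Consonant Assimilation: voiced obstruent before voiceless consonant becomes voiceless ('vp' -> 'fp'). 'vavpag' -> 'vafpag'
Rule 3: Final Devoicing: word-final voiced obstruent 'g' becomes voiceless 'k'. 'vafpag' -> 'vafpak'
Final form: 'vafpak'

vafpak


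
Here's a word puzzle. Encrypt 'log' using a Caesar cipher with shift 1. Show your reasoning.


Shift each letter by 1: l -> m, o -> p, g -> h. Result: 'mph'.

mph


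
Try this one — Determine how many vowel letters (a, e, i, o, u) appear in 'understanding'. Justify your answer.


Vowels in 'understanding': u, e, a, i = 4 vowels.

4


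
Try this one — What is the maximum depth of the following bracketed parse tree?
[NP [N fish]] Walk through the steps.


Count bracket nesting levels:
'[' at pos 0: depth = 1
'[' at pos 4: depth = 2
Maximum depth reached: 2

2


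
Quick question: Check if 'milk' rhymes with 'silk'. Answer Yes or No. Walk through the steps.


Rime (stressed vowel + following sounds) of 'milk': -ilk = /ɪlk/
Rime of 'silk': -ilk = /ɪlk/
/ɪlk/ and /ɪlk/ are the same ending sound, so the words rhyme.

Yes


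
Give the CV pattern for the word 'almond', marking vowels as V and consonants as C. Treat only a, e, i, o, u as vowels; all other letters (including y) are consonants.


Letter mapping: a = V, l = C, m = C, o = V, n = C, d = C.

VCCVCC


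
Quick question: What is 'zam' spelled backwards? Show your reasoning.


Reverse 'zam' character by character: 'maz'.

maz


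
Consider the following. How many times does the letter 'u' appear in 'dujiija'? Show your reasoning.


Letter 'u' in 'dujiija': found at position(s) 2 = 1 occurrence(s).

1


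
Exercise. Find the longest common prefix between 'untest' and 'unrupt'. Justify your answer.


Compare from the start: 2 characters match: 'un'. Mismatch at position 3: 't' vs 'r'.

un


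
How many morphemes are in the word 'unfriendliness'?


Decomposition: un- (prefix) + friend (root) + -ly (suffix) + -ness (suffix) = 4 morpheme(s)

4 morphemes


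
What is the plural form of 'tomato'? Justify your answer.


Apply rule: Add -es (consonant + o). 'tomato' becomes 'tomatoes'.

tomatoes


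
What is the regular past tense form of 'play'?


Apply rule: Add -ed. 'play' becomes 'played'.

played


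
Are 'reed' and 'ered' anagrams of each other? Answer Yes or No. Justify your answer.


Sorted letters of 'reed': 'deer'
Sorted letters of 'ered': 'deer'
They match.

Yes


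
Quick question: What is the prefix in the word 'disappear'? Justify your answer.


The word 'disappear' = 'dis' (prefix) + 'appear' (root). The prefix is 'dis'.

dis


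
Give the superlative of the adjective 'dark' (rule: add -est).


Apply superlative formation (add -est): 'dark' -> 'darkest'.

darkest


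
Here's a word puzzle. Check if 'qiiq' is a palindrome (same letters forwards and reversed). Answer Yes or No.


Forward: 'qiiq'
Reversed: 'qiiq'
They are identical.

Yes


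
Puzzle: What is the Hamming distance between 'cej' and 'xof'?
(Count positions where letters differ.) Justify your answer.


Alignment:
Position 1: 'c' vs 'x' = DIFFER
Position 2: 'e' vs 'o' = DIFFER
Position 3: 'j' vs 'f' = DIFFER
Total differences: 3

3


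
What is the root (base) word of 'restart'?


Remove prefix 're' from 'restart' to get root 'start'.

start


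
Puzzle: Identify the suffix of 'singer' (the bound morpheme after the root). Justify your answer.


The word 'singer' = 'sing' (root) + '-er' (suffix). The suffix is '-er'.

er


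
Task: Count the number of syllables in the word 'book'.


Break 'book' into syllables: book -> book = 1 syllable

1 syllable


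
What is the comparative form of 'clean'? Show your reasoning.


Apply comparative formation (add -er): 'clean' -> 'cleaner'.

cleaner


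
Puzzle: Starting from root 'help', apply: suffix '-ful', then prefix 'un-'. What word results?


Step 1: Add suffix '-ful' to 'help' = 'helpful'
Step 2: Add prefix 'un-' to 'helpful' = 'unhelpful'

unhelpful


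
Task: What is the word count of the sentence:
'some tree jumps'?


Split into words: some | tree | jumps = 3 words.

3


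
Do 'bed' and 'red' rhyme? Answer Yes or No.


Rime (stressed vowel + following sounds) of 'bed': -ed = /ɛd/
Rime of 'red': -ed = /ɛd/
/ɛd/ and /ɛd/ are the same ending sound, so the words rhyme.

Yes


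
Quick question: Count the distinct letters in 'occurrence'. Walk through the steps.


Unique letters in 'occurrence': {c, e, n, o, r, u} = 6 distinct letters.

6


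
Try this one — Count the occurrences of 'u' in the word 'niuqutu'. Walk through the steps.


Letter 'u' in 'niuqutu': found at position(s) 3, 5, 7 = 3 occurrence(s).

3


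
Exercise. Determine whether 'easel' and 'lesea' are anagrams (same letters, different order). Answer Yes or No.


Sorted letters of 'easel': 'aeels'
Sorted letters of 'lesea': 'aeels'
They match.

Yes


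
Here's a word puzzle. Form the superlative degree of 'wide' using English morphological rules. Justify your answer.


Apply superlative formation (ends in e: add -st): 'wide' -> 'widest'.

widest


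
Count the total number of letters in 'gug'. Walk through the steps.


Spell out 'gug' and number each letter: g(1), u(2), g(3). Total: 3 letters.

3


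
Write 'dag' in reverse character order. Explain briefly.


Reverse 'dag' character by character: 'gad'.

gad


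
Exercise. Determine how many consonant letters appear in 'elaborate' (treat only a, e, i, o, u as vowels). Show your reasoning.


Consonants in 'elaborate': l, b, r, t = 4 consonants.

4


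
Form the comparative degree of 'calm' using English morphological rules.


Apply comparative formation (add -er): 'calm' -> 'calmer'.

calmer


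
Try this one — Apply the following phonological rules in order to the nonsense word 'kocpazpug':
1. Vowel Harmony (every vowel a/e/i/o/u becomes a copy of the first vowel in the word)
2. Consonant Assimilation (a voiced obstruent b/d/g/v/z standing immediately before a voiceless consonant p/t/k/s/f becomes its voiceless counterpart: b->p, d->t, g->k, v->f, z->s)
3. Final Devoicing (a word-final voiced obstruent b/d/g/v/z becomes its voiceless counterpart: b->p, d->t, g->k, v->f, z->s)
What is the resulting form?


Starting form: 'kocpazpug'
Rule 1: Vowel Harmony: all vowels become 'o' (matching first vowel). 'kocpazpug' -> 'kocpozpog'
Rule 2: Consonant Assimilation: voiced obstruent before voiceless consonant becomes voiceless ('zp' -> 'sp'). 'kocpozpog' -> 'kocpospog'
Rule 3: Final Devoicing: word-final voiced obstruent 'g' becomes voiceless 'k'. 'kocpospog' -> 'kocpospok'
Final form: 'kocpospok'

kocpospok


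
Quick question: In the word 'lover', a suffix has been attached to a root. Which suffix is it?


The word 'lover' = 'love' (root) + '-er' (suffix). The suffix is '-er'.

er


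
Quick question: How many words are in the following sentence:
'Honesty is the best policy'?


Split into words: Honesty | is | the | best | policy = 5 words.

5


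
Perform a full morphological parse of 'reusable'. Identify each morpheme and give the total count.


Step 1: Identify prefix: 're' (meaning: again)
Step 2: Identify root: 'use'
Step 3: Identify suffix(es): 'able'
Decomposition: re- (prefix: again) + use (root) + -able (suffix: capable of)
Total morphemes: 3

3 morphemes (re- (prefix: again) + use (root) + -able (suffix: capable of))


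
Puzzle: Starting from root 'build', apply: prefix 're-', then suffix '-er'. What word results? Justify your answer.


Step 1: Add prefix 're-' to 'build' = 'rebuild'
Step 2: Add suffix '-er' to 'rebuild' = 'rebuilder'

rebuilder


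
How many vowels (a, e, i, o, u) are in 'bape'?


Vowels in 'bape': a, e = 2 vowels.

2


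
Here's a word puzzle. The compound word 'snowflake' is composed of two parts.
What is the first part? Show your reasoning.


Split 'snowflake' into 'snow' + 'flake'. The first part is 'snow'.

snow


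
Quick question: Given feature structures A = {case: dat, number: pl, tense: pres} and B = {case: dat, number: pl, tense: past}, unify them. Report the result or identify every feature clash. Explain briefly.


Compare features:
case: A=dat vs B=dat -> unified: dat
number: A=pl vs B=pl -> unified: pl
tense: A=pres vs B=past -> CLASH
Clash detected on feature 'tense' (pres vs past); unification fails.

CLASH on 'tense' (pres vs past)


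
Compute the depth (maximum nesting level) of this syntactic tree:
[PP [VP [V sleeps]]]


Count bracket nesting levels:
'[' at pos 0: depth = 1
'[' at pos 4: depth = 2
'[' at pos 8: depth = 3
Maximum depth reached: 3

3


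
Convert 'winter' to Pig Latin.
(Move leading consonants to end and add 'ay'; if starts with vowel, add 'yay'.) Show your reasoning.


'winter': move consonant cluster 'w' to end and add 'ay': 'interway'.

interway


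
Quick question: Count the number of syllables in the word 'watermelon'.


Break 'watermelon' into syllables: wa-ter-mel-on -> wa | ter | mel | on = 4 syllables

4 syllables
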